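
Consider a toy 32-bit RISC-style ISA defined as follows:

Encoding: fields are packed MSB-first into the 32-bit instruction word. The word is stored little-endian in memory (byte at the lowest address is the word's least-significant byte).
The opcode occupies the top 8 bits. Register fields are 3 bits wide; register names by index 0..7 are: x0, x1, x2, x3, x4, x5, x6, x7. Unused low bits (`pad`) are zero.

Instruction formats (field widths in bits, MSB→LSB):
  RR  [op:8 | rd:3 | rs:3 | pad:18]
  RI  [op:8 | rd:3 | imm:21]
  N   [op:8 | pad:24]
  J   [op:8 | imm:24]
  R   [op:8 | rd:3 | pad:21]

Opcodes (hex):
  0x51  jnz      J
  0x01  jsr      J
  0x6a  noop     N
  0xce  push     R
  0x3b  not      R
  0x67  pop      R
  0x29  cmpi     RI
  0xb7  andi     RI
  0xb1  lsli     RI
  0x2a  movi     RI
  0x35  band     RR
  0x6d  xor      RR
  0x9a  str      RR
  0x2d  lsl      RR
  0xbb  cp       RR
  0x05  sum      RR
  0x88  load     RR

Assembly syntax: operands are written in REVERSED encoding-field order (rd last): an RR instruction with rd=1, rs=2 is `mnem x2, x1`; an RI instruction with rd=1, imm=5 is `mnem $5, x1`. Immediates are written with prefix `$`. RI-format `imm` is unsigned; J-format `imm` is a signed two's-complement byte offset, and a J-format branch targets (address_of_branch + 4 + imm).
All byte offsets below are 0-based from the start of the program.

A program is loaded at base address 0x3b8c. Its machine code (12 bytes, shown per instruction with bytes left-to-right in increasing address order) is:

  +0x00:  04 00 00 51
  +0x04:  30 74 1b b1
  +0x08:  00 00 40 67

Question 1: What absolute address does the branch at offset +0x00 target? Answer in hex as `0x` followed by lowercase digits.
0x3b94

[00] 04 00 00 51 → 0x51000004
  opcode bits[31:24]=0x51: jnz/J
  [23:0] imm=4 = $4
  target = base 0x3b8c + off 0x00 + 4 + imm 4 = 0x3b94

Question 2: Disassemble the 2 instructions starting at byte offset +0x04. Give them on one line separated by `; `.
@+04  little-endian(30 74 1b b1) = 0xb11b7430
  top 8b → 0xb1 → lsli [RI]
  [23:21] rd=0 = x0
  [20:0] imm=1799216 = $1799216
@+08  little-endian(00 00 40 67) = 0x67400000
  top 8b → 0x67 → pop [R]
  [23:21] rd=2 = x2

lsli $1799216, x0; pop x2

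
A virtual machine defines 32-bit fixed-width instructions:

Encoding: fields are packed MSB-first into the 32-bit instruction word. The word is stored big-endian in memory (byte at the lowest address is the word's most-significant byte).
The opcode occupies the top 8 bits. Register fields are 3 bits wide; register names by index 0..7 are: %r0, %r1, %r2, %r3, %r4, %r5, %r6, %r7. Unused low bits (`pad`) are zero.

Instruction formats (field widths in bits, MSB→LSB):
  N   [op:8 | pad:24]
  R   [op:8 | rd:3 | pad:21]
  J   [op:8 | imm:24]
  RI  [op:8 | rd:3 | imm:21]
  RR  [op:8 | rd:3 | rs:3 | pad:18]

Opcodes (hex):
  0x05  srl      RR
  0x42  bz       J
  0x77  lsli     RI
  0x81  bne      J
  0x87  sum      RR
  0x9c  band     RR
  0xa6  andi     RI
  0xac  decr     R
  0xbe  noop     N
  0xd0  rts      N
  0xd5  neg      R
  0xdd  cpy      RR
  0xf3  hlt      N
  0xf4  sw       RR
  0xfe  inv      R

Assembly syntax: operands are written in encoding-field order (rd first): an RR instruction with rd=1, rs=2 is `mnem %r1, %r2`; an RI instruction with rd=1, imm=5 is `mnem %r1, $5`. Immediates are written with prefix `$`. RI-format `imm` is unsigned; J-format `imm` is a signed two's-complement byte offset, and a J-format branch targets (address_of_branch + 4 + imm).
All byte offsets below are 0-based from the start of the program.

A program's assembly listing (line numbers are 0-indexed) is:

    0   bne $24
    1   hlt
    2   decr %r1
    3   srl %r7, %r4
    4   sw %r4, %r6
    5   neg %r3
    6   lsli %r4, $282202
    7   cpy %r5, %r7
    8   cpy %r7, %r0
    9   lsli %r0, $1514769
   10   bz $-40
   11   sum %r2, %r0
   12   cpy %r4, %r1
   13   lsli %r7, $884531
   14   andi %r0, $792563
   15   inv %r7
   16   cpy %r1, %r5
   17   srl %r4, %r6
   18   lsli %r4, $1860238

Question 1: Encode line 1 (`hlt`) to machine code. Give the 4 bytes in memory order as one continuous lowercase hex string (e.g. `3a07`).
f3000000

1. hlt fields op=0xf3:8|pad=0:24 → word f3000000h → f3 00 00 00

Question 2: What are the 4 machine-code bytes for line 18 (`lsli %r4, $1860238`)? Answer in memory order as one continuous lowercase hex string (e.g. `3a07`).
779c628e

18. lsli fields op=0x77:8|rd=4:3|imm=1860238:21 → word 779c628eh → 77 9c 62 8e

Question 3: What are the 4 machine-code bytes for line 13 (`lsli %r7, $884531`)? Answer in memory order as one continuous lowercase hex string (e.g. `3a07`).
line 13 (lsli): pack op=0x77:8|rd=7:3|imm=884531:21 = 0x77ed7f33; big→ 77 ed 7f 33

77ed7f33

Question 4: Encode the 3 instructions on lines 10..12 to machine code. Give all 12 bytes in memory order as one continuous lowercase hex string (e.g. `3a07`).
42ffffd887400000dd840000

10. bz fields op=0x42:8|imm=-40:24 → word 42ffffd8h → 42 ff ff d8
11. sum fields op=0x87:8|rd=2:3|rs=0:3|pad=0:18 → word 87400000h → 87 40 00 00
12. cpy fields op=0xdd:8|rd=4:3|rs=1:3|pad=0:18 → word dd840000h → dd 84 00 00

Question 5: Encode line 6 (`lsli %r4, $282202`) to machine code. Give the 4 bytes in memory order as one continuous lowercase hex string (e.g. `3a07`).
L6: lsli op=0x77:8|rd=4:3|imm=282202:21 ⇒ 0x77844e5a ⇒ big 77 84 4e 5a

77844e5a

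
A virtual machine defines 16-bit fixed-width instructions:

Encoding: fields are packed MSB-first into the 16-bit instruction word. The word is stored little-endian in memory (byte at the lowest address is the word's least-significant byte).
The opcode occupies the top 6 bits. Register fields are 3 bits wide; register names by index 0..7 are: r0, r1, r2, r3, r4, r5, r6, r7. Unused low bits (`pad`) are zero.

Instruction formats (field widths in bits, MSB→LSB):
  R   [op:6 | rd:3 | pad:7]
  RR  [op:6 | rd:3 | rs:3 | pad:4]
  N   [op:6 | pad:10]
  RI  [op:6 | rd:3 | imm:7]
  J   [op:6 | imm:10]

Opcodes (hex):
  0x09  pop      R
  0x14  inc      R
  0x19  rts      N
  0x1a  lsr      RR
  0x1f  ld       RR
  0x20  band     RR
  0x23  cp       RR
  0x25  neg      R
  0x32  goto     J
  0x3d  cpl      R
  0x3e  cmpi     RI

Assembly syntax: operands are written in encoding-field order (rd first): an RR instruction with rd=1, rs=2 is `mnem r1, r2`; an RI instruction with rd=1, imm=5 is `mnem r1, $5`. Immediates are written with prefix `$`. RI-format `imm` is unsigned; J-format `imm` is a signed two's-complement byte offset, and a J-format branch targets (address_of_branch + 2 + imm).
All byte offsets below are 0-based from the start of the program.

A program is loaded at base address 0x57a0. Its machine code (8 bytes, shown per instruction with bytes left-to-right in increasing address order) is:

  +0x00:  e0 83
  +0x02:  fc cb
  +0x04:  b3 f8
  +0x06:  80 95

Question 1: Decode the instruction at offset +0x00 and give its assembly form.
@+00  little-endian(e0 83) = 0x83e0
  top 6b → 0x20 → band [RR]
  rd@[9:7]=0x7 ⇒ r7
  rs@[6:4]=0x6 ⇒ r6

band r7, r6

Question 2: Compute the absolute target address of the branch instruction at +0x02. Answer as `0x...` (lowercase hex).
0x57a0

@+02  little-endian(fc cb) = 0xcbfc
  op=0xcbfc>>10=0x32 ⇒ goto (J)
  imm@[9:0]=0x3fc (s10→-4) ⇒ $-4
  target = base 0x57a0 + off 0x02 + 2 + imm -4 = 0x57a0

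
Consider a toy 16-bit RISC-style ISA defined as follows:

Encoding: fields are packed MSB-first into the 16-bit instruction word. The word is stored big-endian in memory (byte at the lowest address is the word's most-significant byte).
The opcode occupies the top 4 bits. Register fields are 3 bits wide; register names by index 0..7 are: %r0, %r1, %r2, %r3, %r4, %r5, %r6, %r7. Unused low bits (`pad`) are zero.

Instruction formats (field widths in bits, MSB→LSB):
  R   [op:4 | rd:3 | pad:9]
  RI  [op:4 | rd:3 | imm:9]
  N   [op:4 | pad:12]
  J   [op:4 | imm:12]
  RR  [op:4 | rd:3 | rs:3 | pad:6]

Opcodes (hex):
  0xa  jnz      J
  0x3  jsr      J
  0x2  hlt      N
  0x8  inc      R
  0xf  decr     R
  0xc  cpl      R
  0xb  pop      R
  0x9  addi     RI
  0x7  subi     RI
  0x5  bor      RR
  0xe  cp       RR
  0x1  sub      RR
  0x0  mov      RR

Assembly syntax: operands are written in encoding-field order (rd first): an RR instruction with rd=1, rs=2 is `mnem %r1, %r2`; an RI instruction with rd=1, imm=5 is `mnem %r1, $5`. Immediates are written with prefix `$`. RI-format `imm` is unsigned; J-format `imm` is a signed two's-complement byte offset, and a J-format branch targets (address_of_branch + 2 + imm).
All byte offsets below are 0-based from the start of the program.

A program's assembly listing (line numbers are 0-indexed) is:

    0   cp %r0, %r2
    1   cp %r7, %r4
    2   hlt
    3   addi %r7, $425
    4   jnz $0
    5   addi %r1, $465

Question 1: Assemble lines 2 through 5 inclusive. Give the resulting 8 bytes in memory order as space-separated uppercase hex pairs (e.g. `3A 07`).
20 00 9F A9 A0 00 93 D1

2. hlt fields op=0x2:4|pad=0:12 → word 2000h → 20 00
3. addi fields op=0x9:4|rd=7:3|imm=425:9 → word 9fa9h → 9f a9
4. jnz fields op=0xa:4|imm=0:12 → word a000h → a0 00
5. addi fields op=0x9:4|rd=1:3|imm=465:9 → word 93d1h → 93 d1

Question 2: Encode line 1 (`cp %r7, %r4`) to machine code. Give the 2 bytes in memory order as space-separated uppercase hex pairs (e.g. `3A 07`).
EF 00

L1: cp op=0xe:4|rd=7:3|rs=4:3|pad=0:6 ⇒ 0xef00 ⇒ big ef 00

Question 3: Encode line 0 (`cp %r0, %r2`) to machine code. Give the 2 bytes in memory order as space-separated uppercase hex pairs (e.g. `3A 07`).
line 0 (cp): pack op=0xe:4|rd=0:3|rs=2:3|pad=0:6 = 0xe080; big→ e0 80

E0 80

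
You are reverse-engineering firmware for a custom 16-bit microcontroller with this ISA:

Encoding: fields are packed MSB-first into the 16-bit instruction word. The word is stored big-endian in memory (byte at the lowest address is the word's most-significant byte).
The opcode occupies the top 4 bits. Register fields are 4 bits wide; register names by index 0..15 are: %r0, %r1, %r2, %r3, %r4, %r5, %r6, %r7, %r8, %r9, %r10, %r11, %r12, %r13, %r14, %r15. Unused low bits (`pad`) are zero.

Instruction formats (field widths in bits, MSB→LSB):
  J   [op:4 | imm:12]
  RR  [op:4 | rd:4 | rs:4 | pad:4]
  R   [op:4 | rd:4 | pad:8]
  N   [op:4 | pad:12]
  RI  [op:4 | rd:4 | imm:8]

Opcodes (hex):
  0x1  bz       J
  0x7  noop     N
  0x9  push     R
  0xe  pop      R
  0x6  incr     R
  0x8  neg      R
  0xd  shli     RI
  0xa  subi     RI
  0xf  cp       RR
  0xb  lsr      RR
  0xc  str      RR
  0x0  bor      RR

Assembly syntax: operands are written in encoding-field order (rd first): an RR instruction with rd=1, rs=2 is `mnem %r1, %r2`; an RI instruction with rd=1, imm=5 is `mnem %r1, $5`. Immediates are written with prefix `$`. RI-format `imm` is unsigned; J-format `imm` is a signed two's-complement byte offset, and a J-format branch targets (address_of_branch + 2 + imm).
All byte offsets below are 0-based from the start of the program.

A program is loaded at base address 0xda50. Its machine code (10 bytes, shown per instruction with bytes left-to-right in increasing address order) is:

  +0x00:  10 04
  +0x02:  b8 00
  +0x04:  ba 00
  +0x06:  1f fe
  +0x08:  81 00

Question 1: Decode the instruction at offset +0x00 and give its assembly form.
bz $4

[00] 10 04 → 0x1004
  top 4b → 0x1 → bz [J]
  imm@[11:0]=0x4 ⇒ $4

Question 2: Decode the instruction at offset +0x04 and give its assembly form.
@+04  big-endian(ba 00) = 0xba00
  op=0xba00>>12=0xb ⇒ lsr (RR)
  [11:8] rd=10 = %r10
  [7:4] rs=0 = %r0

lsr %r10, %r0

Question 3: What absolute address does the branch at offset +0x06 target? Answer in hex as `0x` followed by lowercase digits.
off 0x06: read 1f fe as big → 0x1ffe
  top 4b → 0x1 → bz [J]
  imm: (w>>0)&0xfff=0xffe (s12→-2) → $-2
  target = base 0xda50 + off 0x06 + 2 + imm -2 = 0xda56

0xda56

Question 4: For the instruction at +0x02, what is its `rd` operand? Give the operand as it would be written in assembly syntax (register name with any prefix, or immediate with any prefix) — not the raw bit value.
@+02  big-endian(b8 00) = 0xb800
  opcode bits[15:12]=0xb: lsr/RR
  [11:8] rd=8 = %r8
  [7:4] rs=0 = %r0

%r8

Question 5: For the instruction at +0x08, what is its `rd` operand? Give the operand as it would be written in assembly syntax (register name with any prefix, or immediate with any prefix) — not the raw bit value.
%r1

[08] 81 00 → 0x8100
  opcode bits[15:12]=0x8: neg/R
  [11:8] rd=1 = %r1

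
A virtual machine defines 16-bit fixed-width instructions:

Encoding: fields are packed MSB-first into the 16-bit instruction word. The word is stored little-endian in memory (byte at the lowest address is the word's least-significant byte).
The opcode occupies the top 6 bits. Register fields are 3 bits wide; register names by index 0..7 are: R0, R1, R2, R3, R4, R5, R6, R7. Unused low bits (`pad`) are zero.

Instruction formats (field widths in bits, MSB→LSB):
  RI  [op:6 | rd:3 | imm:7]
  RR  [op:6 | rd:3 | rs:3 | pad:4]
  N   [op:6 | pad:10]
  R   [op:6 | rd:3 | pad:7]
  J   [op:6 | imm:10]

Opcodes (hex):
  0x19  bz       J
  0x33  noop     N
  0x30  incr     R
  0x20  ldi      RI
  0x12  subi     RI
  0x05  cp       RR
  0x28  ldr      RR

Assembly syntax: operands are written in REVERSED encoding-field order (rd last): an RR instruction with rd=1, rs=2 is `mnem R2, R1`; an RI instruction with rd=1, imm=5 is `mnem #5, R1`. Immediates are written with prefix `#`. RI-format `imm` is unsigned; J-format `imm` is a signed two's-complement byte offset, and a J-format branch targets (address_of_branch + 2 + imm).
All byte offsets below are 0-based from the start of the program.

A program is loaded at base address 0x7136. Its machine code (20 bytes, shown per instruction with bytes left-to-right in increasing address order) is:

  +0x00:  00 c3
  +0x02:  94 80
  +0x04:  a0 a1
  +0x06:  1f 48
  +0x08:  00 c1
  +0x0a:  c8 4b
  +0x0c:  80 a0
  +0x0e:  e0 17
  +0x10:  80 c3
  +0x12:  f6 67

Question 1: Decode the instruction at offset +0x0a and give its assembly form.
@+0a  little-endian(c8 4b) = 0x4bc8
  op=0x4bc8>>10=0x12 ⇒ subi (RI)
  rd: (w>>7)&0x7=0x7 → R7
  imm: (w>>0)&0x7f=0x48 → #72

subi #72, R7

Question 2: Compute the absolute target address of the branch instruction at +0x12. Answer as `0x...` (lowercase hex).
0x7140

off 0x12: read f6 67 as little → 0x67f6
  top 6b → 0x19 → bz [J]
  [9:0] imm=1014 (s10→-10) = #-10
  target = base 0x7136 + off 0x12 + 2 + imm -10 = 0x7140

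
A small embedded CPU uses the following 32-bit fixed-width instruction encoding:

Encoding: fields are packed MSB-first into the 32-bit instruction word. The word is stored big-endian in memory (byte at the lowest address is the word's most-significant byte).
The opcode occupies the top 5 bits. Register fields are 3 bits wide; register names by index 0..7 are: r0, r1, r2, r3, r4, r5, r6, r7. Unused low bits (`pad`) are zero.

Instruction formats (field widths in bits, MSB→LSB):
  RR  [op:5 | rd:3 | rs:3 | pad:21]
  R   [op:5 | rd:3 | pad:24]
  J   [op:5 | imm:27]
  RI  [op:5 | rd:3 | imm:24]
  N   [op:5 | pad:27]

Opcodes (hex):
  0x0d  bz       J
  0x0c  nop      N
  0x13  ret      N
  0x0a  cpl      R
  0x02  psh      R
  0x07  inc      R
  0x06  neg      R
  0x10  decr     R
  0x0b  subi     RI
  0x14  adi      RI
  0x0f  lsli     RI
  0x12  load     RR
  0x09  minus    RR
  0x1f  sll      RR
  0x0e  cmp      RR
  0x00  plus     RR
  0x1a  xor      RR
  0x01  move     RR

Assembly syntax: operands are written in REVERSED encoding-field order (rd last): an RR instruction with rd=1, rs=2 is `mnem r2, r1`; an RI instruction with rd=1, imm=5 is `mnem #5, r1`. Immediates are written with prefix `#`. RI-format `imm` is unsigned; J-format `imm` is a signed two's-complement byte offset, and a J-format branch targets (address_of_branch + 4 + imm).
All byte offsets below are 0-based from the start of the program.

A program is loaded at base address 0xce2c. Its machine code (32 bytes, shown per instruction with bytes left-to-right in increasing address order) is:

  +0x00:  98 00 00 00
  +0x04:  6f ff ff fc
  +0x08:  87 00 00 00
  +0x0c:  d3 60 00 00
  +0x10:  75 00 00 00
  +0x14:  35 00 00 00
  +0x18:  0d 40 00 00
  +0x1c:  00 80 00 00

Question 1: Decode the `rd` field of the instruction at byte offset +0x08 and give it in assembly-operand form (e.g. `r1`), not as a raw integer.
[08] 87 00 00 00 → 0x87000000
  top 5b → 0x10 → decr [R]
  rd: (w>>24)&0x7=0x7 → r7

r7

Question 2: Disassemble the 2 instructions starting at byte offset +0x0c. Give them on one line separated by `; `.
@+0c  big-endian(d3 60 00 00) = 0xd3600000
  top 5b → 0x1a → xor [RR]
  [26:24] rd=3 = r3
  [23:21] rs=3 = r3
@+10  big-endian(75 00 00 00) = 0x75000000
  top 5b → 0xe → cmp [RR]
  [26:24] rd=5 = r5
  [23:21] rs=0 = r0

xor r3, r3; cmp r0, r5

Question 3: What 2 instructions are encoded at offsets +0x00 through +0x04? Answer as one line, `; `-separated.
@+00  big-endian(98 00 00 00) = 0x98000000
  opcode bits[31:27]=0x13: ret/N
@+04  big-endian(6f ff ff fc) = 0x6ffffffc
  opcode bits[31:27]=0xd: bz/J
  imm: (w>>0)&0x7ffffff=0x7fffffc (s27→-4) → #-4

ret; bz #-4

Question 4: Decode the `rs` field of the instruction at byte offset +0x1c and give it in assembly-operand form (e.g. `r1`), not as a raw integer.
off 0x1c: read 00 80 00 00 as big → 0x00800000
  opcode bits[31:27]=0x0: plus/RR
  rd: (w>>24)&0x7=0x0 → r0
  rs: (w>>21)&0x7=0x4 → r4

r4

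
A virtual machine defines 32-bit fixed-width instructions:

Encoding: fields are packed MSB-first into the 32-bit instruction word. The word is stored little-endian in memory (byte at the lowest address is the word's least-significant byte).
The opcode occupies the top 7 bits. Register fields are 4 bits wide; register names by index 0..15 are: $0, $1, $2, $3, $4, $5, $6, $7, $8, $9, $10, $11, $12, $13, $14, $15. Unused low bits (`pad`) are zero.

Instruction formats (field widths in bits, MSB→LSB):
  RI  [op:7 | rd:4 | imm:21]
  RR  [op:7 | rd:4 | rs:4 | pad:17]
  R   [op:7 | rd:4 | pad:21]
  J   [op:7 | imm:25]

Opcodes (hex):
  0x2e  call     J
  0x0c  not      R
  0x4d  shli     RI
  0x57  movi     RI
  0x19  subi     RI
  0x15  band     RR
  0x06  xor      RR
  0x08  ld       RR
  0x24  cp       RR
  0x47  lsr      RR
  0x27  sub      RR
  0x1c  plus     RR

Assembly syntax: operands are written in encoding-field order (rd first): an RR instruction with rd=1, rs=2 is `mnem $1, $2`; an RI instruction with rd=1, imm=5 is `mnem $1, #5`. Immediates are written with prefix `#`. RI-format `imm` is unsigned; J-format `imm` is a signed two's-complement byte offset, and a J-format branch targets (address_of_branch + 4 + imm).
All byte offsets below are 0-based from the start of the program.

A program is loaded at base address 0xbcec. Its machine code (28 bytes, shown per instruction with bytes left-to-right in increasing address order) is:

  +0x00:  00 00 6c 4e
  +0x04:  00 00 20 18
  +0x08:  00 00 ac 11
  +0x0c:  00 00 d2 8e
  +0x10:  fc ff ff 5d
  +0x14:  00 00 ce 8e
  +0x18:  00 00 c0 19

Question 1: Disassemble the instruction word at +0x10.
[10] fc ff ff 5d → 0x5dfffffc
  op=0x5dfffffc>>25=0x2e ⇒ call (J)
  [24:0] imm=33554428 (s25→-4) = #-4

call #-4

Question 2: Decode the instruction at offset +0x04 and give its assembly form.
not $1

@+04  little-endian(00 00 20 18) = 0x18200000
  opcode bits[31:25]=0xc: not/R
  [24:21] rd=1 = $1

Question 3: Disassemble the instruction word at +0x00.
+0x00: 00 00 6c 4e ⇒ word 0x4e6c0000 (little)
  top 7b → 0x27 → sub [RR]
  rd: (w>>21)&0xf=0x3 → $3
  rs: (w>>17)&0xf=0x6 → $6

sub $3, $6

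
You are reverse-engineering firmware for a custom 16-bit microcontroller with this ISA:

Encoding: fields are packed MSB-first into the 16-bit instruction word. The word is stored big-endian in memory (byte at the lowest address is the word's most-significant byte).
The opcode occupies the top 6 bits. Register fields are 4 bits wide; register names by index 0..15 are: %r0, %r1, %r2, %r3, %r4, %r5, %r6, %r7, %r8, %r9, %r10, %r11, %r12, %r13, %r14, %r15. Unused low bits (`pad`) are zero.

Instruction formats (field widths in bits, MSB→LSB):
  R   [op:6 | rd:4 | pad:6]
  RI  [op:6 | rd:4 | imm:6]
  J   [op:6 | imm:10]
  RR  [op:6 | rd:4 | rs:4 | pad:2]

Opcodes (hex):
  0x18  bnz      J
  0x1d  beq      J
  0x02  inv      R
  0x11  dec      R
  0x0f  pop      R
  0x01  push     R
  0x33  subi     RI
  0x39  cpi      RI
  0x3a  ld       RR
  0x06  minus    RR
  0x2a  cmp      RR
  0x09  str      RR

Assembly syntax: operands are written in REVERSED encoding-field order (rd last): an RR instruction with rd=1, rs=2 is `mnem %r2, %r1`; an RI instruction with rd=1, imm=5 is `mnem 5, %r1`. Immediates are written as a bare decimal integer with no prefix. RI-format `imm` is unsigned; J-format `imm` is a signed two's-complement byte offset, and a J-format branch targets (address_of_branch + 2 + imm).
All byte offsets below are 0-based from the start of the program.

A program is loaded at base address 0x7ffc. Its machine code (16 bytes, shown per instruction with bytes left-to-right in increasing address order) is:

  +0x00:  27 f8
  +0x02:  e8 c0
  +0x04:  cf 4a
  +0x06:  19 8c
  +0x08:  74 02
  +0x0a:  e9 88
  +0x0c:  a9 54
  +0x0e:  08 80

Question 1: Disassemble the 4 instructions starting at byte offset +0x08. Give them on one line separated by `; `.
beq 2; ld %r2, %r6; cmp %r5, %r5; inv %r2

[08] 74 02 → 0x7402
  opcode bits[15:10]=0x1d: beq/J
  imm: (w>>0)&0x3ff=0x2 → 2
[0a] e9 88 → 0xe988
  opcode bits[15:10]=0x3a: ld/RR
  rd: (w>>6)&0xf=0x6 → %r6
  rs: (w>>2)&0xf=0x2 → %r2
[0c] a9 54 → 0xa954
  opcode bits[15:10]=0x2a: cmp/RR
  rd: (w>>6)&0xf=0x5 → %r5
  rs: (w>>2)&0xf=0x5 → %r5
[0e] 08 80 → 0x0880
  opcode bits[15:10]=0x2: inv/R
  rd: (w>>6)&0xf=0x2 → %r2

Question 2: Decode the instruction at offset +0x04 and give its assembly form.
+0x04: cf 4a ⇒ word 0xcf4a (big)
  op=0xcf4a>>10=0x33 ⇒ subi (RI)
  rd@[9:6]=0xd ⇒ %r13
  imm@[5:0]=0xa ⇒ 10

subi 10, %r13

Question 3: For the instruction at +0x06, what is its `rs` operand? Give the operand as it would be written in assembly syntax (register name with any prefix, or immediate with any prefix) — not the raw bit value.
@+06  big-endian(19 8c) = 0x198c
  opcode bits[15:10]=0x6: minus/RR
  [9:6] rd=6 = %r6
  [5:2] rs=3 = %r3

%r3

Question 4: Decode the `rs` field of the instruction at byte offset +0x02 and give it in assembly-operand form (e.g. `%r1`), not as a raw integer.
+0x02: e8 c0 ⇒ word 0xe8c0 (big)
  op=0xe8c0>>10=0x3a ⇒ ld (RR)
  [9:6] rd=3 = %r3
  [5:2] rs=0 = %r0

%r0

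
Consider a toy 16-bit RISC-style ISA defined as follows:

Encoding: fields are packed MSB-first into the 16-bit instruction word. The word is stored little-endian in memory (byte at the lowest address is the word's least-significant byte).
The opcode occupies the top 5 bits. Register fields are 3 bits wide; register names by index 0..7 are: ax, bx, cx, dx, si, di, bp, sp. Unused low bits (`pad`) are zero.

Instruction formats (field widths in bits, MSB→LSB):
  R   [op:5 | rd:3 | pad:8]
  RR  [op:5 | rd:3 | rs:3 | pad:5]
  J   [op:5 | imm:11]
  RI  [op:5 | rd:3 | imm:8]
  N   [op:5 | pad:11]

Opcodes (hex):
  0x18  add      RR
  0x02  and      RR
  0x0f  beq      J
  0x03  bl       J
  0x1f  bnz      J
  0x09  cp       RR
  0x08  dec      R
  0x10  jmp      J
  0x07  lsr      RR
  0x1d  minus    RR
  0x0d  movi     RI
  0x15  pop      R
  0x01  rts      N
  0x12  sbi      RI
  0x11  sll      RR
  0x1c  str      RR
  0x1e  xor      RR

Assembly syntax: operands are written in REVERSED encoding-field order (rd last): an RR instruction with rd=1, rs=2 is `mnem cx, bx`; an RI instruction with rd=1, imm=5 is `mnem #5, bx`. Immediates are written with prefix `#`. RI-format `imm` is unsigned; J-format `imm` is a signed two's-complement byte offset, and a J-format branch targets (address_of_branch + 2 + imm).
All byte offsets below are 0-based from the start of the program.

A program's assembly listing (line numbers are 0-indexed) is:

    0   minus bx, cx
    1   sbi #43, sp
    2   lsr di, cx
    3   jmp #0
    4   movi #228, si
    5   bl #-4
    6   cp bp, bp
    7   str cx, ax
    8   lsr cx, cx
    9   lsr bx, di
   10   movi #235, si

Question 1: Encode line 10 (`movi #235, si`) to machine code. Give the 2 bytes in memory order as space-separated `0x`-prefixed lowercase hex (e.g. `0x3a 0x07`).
10. movi fields op=0xd:5|rd=4:3|imm=235:8 → word 6cebh → eb 6c

0xeb 0x6c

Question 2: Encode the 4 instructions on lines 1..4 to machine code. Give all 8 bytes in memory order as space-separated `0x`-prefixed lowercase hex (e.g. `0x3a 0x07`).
0x2b 0x97 0xa0 0x3a 0x00 0x80 0xe4 0x6c

L1: sbi op=0x12:5|rd=7:3|imm=43:8 ⇒ 0x972b ⇒ little 2b 97
L2: lsr op=0x7:5|rd=2:3|rs=5:3|pad=0:5 ⇒ 0x3aa0 ⇒ little a0 3a
L3: jmp op=0x10:5|imm=0:11 ⇒ 0x8000 ⇒ little 00 80
L4: movi op=0xd:5|rd=4:3|imm=228:8 ⇒ 0x6ce4 ⇒ little e4 6c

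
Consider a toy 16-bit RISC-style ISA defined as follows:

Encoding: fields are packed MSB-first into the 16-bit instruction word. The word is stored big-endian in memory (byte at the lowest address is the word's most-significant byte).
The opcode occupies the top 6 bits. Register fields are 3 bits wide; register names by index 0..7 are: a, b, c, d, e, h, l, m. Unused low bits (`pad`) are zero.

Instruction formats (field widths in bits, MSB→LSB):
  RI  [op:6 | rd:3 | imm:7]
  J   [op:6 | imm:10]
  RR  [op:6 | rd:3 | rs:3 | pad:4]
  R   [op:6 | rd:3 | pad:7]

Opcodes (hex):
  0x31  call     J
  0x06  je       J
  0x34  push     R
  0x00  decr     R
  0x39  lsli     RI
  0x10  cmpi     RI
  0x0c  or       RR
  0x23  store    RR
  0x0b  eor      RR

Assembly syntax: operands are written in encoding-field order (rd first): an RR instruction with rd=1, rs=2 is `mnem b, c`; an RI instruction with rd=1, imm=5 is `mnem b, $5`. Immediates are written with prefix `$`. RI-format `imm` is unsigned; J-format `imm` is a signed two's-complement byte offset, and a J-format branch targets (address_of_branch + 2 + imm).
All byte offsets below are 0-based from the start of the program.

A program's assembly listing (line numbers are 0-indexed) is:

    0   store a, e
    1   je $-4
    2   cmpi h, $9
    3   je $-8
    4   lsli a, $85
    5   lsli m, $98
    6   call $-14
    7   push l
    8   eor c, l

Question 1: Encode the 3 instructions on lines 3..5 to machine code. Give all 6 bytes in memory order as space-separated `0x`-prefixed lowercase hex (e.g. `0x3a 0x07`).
0x1b 0xf8 0xe4 0x55 0xe7 0xe2

3. je fields op=0x6:6|imm=-8:10 → word 1bf8h → 1b f8
4. lsli fields op=0x39:6|rd=0:3|imm=85:7 → word e455h → e4 55
5. lsli fields op=0x39:6|rd=7:3|imm=98:7 → word e7e2h → e7 e2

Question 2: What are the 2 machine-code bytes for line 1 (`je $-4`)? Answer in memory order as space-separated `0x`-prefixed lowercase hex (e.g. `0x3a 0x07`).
line 1 (je): pack op=0x6:6|imm=-4:10 = 0x1bfc; big→ 1b fc

0x1b 0xfc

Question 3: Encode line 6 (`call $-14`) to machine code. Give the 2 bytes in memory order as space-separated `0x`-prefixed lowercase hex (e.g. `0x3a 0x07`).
0xc7 0xf2

line 6 (call): pack op=0x31:6|imm=-14:10 = 0xc7f2; big→ c7 f2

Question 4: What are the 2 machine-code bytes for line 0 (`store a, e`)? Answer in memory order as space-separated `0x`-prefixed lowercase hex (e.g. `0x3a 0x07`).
line 0 (store): pack op=0x23:6|rd=0:3|rs=4:3|pad=0:4 = 0x8c40; big→ 8c 40

0x8c 0x40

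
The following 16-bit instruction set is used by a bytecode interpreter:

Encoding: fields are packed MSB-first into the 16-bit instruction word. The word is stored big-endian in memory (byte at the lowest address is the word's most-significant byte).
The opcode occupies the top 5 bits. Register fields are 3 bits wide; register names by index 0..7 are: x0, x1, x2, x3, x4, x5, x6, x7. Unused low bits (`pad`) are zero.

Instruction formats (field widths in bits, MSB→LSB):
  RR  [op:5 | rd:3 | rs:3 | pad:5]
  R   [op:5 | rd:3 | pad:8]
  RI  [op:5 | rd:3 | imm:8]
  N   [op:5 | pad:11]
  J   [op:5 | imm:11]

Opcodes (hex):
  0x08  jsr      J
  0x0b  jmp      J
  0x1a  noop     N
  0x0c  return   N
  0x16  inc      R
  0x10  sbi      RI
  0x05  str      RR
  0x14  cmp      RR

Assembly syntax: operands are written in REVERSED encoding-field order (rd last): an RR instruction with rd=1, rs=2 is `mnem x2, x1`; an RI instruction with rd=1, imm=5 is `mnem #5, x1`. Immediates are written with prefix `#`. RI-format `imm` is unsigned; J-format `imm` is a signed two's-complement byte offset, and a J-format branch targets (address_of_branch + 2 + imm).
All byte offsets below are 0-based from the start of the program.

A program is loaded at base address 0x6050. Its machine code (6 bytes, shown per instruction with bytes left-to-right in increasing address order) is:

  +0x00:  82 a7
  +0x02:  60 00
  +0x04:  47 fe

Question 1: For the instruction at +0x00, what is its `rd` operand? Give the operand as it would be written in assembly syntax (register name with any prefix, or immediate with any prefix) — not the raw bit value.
x2

off 0x00: read 82 a7 as big → 0x82a7
  op=0x82a7>>11=0x10 ⇒ sbi (RI)
  rd: (w>>8)&0x7=0x2 → x2
  imm: (w>>0)&0xff=0xa7 → #167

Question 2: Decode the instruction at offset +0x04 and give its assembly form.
jsr #-2

off 0x04: read 47 fe as big → 0x47fe
  op=0x47fe>>11=0x8 ⇒ jsr (J)
  imm: (w>>0)&0x7ff=0x7fe (s11→-2) → #-2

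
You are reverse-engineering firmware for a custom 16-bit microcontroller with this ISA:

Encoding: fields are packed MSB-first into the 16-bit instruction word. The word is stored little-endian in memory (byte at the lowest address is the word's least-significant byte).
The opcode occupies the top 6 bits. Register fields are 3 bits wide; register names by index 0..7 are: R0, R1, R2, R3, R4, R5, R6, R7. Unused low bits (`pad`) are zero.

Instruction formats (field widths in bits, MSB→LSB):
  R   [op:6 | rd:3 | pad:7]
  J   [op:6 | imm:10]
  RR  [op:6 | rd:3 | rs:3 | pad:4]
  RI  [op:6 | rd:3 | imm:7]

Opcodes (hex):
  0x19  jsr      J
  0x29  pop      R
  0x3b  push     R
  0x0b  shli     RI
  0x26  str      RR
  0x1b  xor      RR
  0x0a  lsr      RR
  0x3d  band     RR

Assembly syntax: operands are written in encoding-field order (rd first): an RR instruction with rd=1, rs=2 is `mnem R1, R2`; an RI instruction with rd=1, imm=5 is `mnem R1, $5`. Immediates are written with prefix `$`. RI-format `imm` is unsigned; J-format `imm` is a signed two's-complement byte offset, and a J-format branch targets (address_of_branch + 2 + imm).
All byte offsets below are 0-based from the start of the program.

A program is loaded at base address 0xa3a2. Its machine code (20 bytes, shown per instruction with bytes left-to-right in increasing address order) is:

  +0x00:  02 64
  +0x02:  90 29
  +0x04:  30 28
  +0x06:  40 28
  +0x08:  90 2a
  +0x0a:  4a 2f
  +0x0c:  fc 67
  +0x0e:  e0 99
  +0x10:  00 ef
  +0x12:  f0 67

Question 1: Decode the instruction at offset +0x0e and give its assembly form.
str R3, R6

off 0x0e: read e0 99 as little → 0x99e0
  opcode bits[15:10]=0x26: str/RR
  rd: (w>>7)&0x7=0x3 → R3
  rs: (w>>4)&0x7=0x6 → R6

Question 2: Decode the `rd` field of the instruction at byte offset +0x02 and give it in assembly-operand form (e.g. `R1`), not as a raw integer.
off 0x02: read 90 29 as little → 0x2990
  opcode bits[15:10]=0xa: lsr/RR
  rd@[9:7]=0x3 ⇒ R3
  rs@[6:4]=0x1 ⇒ R1

R3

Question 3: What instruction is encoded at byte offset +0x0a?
@+0a  little-endian(4a 2f) = 0x2f4a
  opcode bits[15:10]=0xb: shli/RI
  rd@[9:7]=0x6 ⇒ R6
  imm@[6:0]=0x4a ⇒ $74

shli R6, $74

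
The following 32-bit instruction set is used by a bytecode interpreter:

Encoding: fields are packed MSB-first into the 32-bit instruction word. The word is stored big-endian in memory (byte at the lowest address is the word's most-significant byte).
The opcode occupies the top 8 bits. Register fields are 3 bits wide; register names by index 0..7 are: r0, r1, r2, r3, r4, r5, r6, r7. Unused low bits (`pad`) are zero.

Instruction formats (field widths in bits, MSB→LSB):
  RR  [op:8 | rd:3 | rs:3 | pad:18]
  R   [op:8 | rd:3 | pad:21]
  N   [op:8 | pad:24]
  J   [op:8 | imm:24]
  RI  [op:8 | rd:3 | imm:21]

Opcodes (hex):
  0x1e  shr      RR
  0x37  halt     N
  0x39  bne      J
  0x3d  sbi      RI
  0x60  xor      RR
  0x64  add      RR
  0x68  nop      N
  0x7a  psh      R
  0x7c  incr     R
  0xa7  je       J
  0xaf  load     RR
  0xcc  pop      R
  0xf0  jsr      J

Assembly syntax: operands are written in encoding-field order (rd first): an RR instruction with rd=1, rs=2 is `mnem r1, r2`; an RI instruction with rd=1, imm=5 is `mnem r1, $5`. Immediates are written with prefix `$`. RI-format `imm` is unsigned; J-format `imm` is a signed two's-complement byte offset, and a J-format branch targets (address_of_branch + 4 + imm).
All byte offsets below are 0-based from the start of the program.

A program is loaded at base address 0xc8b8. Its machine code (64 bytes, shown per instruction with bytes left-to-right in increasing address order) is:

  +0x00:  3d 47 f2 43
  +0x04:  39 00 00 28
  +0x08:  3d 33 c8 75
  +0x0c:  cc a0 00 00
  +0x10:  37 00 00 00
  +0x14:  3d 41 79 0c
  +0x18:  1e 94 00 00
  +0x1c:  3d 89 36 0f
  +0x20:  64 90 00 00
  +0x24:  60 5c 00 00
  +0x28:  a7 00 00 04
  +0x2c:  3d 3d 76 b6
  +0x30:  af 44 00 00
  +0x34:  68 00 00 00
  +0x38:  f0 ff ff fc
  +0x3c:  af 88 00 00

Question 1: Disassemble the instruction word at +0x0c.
pop r5

+0x0c: cc a0 00 00 ⇒ word 0xcca00000 (big)
  top 8b → 0xcc → pop [R]
  [23:21] rd=5 = r5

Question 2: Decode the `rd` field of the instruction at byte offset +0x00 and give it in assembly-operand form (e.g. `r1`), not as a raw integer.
r2

@+00  big-endian(3d 47 f2 43) = 0x3d47f243
  opcode bits[31:24]=0x3d: sbi/RI
  rd@[23:21]=0x2 ⇒ r2
  imm@[20:0]=0x7f243 ⇒ $520771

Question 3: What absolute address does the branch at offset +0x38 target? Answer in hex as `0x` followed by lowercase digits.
off 0x38: read f0 ff ff fc as big → 0xf0fffffc
  opcode bits[31:24]=0xf0: jsr/J
  [23:0] imm=16777212 (s24→-4) = $-4
  target = base 0xc8b8 + off 0x38 + 4 + imm -4 = 0xc8f0

0xc8f0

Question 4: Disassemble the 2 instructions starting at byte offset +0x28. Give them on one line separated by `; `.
off 0x28: read a7 00 00 04 as big → 0xa7000004
  op=0xa7000004>>24=0xa7 ⇒ je (J)
  imm@[23:0]=0x4 ⇒ $4
off 0x2c: read 3d 3d 76 b6 as big → 0x3d3d76b6
  op=0x3d3d76b6>>24=0x3d ⇒ sbi (RI)
  rd@[23:21]=0x1 ⇒ r1
  imm@[20:0]=0x1d76b6 ⇒ $1930934

je $4; sbi r1, $1930934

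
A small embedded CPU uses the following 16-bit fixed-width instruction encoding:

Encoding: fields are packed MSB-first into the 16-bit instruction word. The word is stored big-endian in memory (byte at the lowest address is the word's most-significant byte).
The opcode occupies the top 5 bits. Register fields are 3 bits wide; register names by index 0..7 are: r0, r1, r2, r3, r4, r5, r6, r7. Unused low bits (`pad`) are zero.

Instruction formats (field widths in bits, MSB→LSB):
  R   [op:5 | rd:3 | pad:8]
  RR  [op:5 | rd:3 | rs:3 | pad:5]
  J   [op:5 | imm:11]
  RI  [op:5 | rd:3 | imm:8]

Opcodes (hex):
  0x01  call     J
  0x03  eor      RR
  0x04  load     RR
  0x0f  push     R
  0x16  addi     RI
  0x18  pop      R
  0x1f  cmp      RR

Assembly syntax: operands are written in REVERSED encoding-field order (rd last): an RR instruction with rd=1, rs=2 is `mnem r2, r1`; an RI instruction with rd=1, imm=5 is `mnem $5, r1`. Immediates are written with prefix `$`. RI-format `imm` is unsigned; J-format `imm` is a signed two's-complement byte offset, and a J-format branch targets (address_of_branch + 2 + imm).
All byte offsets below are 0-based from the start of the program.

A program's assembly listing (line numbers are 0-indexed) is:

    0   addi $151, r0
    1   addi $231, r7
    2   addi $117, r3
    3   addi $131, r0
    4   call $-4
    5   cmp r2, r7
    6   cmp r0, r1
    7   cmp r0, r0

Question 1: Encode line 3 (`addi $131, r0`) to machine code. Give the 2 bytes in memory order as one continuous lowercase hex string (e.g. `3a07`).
line 3 (addi): pack op=0x16:5|rd=0:3|imm=131:8 = 0xb083; big→ b0 83

b083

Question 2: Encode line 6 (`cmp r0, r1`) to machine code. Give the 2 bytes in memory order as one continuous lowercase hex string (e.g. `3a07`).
f900

L6: cmp op=0x1f:5|rd=1:3|rs=0:3|pad=0:5 ⇒ 0xf900 ⇒ big f9 00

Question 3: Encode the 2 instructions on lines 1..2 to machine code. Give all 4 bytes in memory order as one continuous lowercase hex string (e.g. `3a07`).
L1: addi op=0x16:5|rd=7:3|imm=231:8 ⇒ 0xb7e7 ⇒ big b7 e7
L2: addi op=0x16:5|rd=3:3|imm=117:8 ⇒ 0xb375 ⇒ big b3 75

b7e7b375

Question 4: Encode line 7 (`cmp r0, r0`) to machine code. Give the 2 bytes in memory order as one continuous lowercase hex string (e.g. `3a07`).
L7: cmp op=0x1f:5|rd=0:3|rs=0:3|pad=0:5 ⇒ 0xf800 ⇒ big f8 00

f800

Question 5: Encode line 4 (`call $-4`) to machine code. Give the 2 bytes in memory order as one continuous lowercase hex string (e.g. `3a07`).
4. call fields op=0x1:5|imm=-4:11 → word 0ffch → 0f fc

0ffc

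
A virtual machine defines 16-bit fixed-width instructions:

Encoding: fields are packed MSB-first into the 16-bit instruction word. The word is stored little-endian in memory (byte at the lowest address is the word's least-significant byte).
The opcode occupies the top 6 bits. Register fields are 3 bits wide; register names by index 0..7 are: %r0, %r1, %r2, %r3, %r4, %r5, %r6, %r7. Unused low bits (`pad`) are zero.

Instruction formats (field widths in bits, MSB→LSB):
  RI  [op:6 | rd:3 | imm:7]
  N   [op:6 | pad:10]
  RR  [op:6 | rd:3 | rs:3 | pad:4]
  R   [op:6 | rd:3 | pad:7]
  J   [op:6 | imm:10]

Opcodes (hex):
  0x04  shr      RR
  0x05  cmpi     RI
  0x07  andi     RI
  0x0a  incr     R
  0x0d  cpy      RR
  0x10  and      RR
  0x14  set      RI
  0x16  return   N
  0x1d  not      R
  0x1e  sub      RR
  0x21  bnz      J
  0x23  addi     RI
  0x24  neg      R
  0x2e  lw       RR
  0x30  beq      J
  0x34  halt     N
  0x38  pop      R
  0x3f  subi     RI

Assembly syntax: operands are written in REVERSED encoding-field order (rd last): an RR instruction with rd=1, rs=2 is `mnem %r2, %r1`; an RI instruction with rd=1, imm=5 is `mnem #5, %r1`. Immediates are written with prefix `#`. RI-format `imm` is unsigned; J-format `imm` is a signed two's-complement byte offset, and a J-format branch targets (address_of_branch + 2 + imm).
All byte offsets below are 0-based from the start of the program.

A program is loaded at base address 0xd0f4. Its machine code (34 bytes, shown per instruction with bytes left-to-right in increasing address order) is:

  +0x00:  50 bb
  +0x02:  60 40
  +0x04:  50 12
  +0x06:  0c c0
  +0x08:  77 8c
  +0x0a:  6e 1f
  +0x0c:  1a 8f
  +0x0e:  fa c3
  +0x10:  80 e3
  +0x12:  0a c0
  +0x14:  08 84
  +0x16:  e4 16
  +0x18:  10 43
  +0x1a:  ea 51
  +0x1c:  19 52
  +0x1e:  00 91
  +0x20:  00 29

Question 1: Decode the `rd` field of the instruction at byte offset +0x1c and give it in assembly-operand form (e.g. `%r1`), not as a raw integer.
%r4

[1c] 19 52 → 0x5219
  opcode bits[15:10]=0x14: set/RI
  rd@[9:7]=0x4 ⇒ %r4
  imm@[6:0]=0x19 ⇒ #25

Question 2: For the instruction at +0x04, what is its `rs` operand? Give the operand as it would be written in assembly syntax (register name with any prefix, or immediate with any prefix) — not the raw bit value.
[04] 50 12 → 0x1250
  op=0x1250>>10=0x4 ⇒ shr (RR)
  [9:7] rd=4 = %r4
  [6:4] rs=5 = %r5

%r5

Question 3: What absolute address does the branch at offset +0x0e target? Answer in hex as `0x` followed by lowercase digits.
0xd0fe

@+0e  little-endian(fa c3) = 0xc3fa
  opcode bits[15:10]=0x30: beq/J
  imm: (w>>0)&0x3ff=0x3fa (s10→-6) → #-6
  target = base 0xd0f4 + off 0x0e + 2 + imm -6 = 0xd0fe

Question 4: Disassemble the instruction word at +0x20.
+0x20: 00 29 ⇒ word 0x2900 (little)
  op=0x2900>>10=0xa ⇒ incr (R)
  rd: (w>>7)&0x7=0x2 → %r2

incr %r2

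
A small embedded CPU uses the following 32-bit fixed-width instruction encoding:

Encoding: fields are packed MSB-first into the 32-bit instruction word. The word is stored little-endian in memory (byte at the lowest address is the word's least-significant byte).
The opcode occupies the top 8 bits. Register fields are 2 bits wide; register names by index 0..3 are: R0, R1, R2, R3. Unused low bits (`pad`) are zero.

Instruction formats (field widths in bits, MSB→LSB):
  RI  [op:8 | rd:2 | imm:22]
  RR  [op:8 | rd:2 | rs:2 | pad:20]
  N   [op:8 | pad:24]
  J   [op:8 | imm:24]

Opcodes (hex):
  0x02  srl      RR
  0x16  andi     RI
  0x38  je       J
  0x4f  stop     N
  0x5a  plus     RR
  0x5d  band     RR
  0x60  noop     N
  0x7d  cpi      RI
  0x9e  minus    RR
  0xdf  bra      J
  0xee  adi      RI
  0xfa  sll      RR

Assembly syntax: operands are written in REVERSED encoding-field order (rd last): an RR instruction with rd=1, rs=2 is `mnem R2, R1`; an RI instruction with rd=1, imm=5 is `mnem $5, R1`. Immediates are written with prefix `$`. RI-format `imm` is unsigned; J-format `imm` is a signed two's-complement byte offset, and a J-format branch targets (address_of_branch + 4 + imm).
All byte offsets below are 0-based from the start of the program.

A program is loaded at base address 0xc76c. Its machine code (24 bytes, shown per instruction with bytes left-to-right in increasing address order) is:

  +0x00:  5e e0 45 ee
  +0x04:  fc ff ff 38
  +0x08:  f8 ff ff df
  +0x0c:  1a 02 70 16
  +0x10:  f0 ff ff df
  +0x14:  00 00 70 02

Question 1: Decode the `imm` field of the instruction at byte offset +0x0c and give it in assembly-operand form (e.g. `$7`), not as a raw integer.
$3146266

@+0c  little-endian(1a 02 70 16) = 0x1670021a
  top 8b → 0x16 → andi [RI]
  [23:22] rd=1 = R1
  [21:0] imm=3146266 = $3146266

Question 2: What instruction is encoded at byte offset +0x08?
bra $-8

off 0x08: read f8 ff ff df as little → 0xdffffff8
  top 8b → 0xdf → bra [J]
  imm: (w>>0)&0xffffff=0xfffff8 (s24→-8) → $-8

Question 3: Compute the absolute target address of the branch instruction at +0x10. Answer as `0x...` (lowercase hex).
0xc770

off 0x10: read f0 ff ff df as little → 0xdffffff0
  opcode bits[31:24]=0xdf: bra/J
  imm@[23:0]=0xfffff0 (s24→-16) ⇒ $-16
  target = base 0xc76c + off 0x10 + 4 + imm -16 = 0xc770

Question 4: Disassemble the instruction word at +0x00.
adi $385118, R1

off 0x00: read 5e e0 45 ee as little → 0xee45e05e
  top 8b → 0xee → adi [RI]
  rd: (w>>22)&0x3=0x1 → R1
  imm: (w>>0)&0x3fffff=0x5e05e → $385118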